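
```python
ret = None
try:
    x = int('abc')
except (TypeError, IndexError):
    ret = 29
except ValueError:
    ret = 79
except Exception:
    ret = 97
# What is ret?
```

Step-by-step execution trace:
1. `x = int('abc')` raises ValueError.
2. `except (TypeError, IndexError)` does not match ValueError; skipped.
3. `except ValueError` matches (exact type match) → ret = 79.
4. `except Exception` is not reached.
Result: 79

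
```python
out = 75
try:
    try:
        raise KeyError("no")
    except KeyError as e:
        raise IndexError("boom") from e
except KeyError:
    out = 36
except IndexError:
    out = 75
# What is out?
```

Step-by-step execution trace:
1. Inner try raises KeyError; inner `except KeyError as e` catches it.
2. `raise IndexError(...) from e` raises IndexError (KeyError is attached as __cause__, but only IndexError is active).
3. Outer `except KeyError` does not match IndexError; skipped.
4. Outer `except IndexError` matches → out = 75.
Result: 75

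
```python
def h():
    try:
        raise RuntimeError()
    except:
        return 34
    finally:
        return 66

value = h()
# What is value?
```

Step-by-step execution trace:
1. `h()` enters try: `raise RuntimeError()` raises RuntimeError.
2. bare `except` matches → `return 34` sets pending return value 34.
3. Before returning, `finally: return 66` runs and overrides the pending return.
4. h() returns 66 → value = 66.
Result: 66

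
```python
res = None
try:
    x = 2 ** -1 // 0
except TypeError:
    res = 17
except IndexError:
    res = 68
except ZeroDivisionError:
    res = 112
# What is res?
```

Step-by-step execution trace:
1. `x = 2 ** -1 // 0` raises ZeroDivisionError.
2. `except TypeError` does not match ZeroDivisionError; skipped.
3. `except IndexError` does not match ZeroDivisionError; skipped.
4. `except ZeroDivisionError` matches → res = 112.
Result: 112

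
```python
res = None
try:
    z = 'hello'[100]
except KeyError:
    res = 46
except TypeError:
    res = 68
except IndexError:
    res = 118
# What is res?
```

Step-by-step execution trace:
1. `z = 'hello'[100]` raises IndexError.
2. `except KeyError` does not match IndexError; skipped.
3. `except TypeError` does not match IndexError; skipped.
4. `except IndexError` matches → res = 118.
Result: 118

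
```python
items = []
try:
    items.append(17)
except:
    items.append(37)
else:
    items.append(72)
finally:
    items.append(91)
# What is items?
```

Step-by-step execution trace:
1. try: `items.append(17)` → items = [17]. No exception raised.
2. `except` is skipped.
3. `else` runs: `items.append(72)` → items = [17, 72].
4. `finally` always runs: `items.append(91)` → items = [17, 72, 91].
Result: [17, 72, 91]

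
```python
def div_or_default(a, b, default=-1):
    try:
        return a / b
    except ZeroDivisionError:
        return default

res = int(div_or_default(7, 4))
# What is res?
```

Step-by-step execution trace:
1. `div_or_default(7, 4)` enters try: `return 7 / 4` → returns 1.75. No exception raised.
2. `except ZeroDivisionError` is skipped.
3. `int(1.75)` → 1 → res = 1.
Result: 1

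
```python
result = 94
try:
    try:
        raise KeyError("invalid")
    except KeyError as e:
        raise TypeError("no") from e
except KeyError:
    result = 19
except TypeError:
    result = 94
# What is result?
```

Step-by-step execution trace:
1. Inner try raises KeyError; inner `except KeyError as e` catches it.
2. `raise TypeError(...) from e` raises TypeError (KeyError is attached as __cause__, but only TypeError is active).
3. Outer `except KeyError` does not match TypeError; skipped.
4. Outer `except TypeError` matches → result = 94.
Result: 94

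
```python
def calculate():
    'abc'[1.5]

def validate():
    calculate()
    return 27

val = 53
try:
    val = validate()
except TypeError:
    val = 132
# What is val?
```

Step-by-step execution trace:
1. val starts at 53.
2. try: `validate()` calls `calculate()`.
3. `calculate()` evaluates `'abc'[1.5]`, which raises TypeError; it propagates through validate (uncaught).
4. `return 27` in validate is not reached; the assignment to val does not complete.
5. `except TypeError` matches → val = 132.
Result: 132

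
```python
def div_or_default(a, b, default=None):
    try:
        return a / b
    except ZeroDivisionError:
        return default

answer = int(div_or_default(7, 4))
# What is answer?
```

Step-by-step execution trace:
1. `div_or_default(7, 4)` enters try: `return 7 / 4` → returns 1.75. No exception raised.
2. `except ZeroDivisionError` is skipped.
3. `int(1.75)` → 1 → answer = 1.
Result: 1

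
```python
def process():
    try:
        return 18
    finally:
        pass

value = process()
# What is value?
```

Step-by-step execution trace:
1. `process()` enters try: `return 18` sets pending return value 18.
2. Before returning, `finally: pass` runs (no effect).
3. process() returns 18 → value = 18.
Result: 18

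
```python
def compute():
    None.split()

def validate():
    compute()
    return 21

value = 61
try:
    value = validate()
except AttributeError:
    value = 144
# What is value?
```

Step-by-step execution trace:
1. value starts at 61.
2. try: `validate()` calls `compute()`.
3. `compute()` evaluates `None.split()`, which raises AttributeError; it propagates through validate (uncaught).
4. `return 21` in validate is not reached; the assignment to value does not complete.
5. `except AttributeError` matches → value = 144.
Result: 144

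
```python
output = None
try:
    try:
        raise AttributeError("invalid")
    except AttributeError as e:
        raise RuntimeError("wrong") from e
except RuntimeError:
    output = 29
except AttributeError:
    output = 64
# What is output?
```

Step-by-step execution trace:
1. Inner try raises AttributeError; inner `except AttributeError as e` catches it.
2. `raise RuntimeError(...) from e` raises RuntimeError (AttributeError is attached as __cause__, but only RuntimeError is active).
3. Outer `except RuntimeError` matches → output = 29.
4. `except AttributeError` is not reached.
Result: 29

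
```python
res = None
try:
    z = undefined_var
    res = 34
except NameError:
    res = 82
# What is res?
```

Step-by-step execution trace:
1. `z = undefined_var` raises NameError.
2. `res = 34` is not reached.
3. `except NameError` matches → res = 82.
Result: 82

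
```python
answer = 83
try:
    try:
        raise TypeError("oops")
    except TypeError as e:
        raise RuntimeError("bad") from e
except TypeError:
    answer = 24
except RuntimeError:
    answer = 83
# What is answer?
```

Step-by-step execution trace:
1. Inner try raises TypeError; inner `except TypeError as e` catches it.
2. `raise RuntimeError(...) from e` raises RuntimeError (TypeError is attached as __cause__, but only RuntimeError is active).
3. Outer `except TypeError` does not match RuntimeError; skipped.
4. Outer `except RuntimeError` matches → answer = 83.
Result: 83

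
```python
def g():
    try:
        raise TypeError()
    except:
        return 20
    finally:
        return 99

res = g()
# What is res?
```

Step-by-step execution trace:
1. `g()` enters try: `raise TypeError()` raises TypeError.
2. bare `except` matches → `return 20` sets pending return value 20.
3. Before returning, `finally: return 99` runs and overrides the pending return.
4. g() returns 99 → res = 99.
Result: 99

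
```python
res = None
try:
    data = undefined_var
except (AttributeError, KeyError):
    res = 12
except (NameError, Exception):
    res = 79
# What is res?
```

Step-by-step execution trace:
1. `data = undefined_var` raises NameError.
2. `except (AttributeError, KeyError)` does not match NameError; skipped.
3. `except (NameError, Exception)` matches (NameError is in the tuple) → res = 79.
Result: 79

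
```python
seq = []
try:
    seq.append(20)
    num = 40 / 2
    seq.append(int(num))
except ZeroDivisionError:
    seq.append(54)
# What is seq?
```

Step-by-step execution trace:
1. try: `seq.append(20)` → seq = [20].
2. `num = 40 / 2` → num = 20.0. No exception raised.
3. `seq.append(int(num))` → seq = [20, 20].
4. `except ZeroDivisionError` is skipped (no exception was raised).
Result: [20, 20]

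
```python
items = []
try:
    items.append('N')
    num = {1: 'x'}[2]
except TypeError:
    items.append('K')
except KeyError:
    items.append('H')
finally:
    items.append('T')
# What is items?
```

Step-by-step execution trace:
1. try: `items.append('N')` → items = ['N'].
2. `num = {1: 'x'}[2]` raises KeyError.
3. `except TypeError` does not match KeyError; skipped.
4. `except KeyError` matches → `items.append('H')` → items = ['N', 'H'].
5. finally always runs: `items.append('T')` → items = ['N', 'H', 'T'].
Result: ['N', 'H', 'T']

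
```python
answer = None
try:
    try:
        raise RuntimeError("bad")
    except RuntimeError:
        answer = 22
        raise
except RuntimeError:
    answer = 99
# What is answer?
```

Step-by-step execution trace:
1. Inner try: `raise RuntimeError("bad")` raises RuntimeError.
2. Inner `except RuntimeError` matches → answer = 22.
3. bare `raise` re-raises the same RuntimeError.
4. Outer `except RuntimeError` matches → answer = 99.
Result: 99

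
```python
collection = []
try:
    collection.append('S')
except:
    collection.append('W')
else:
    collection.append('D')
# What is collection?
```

Step-by-step execution trace:
1. try: `collection.append('S')` → collection = ['S']. No exception raised.
2. `except` is skipped.
3. `else` runs (try completed without exception): `collection.append('D')` → collection = ['S', 'D'].
Result: ['S', 'D']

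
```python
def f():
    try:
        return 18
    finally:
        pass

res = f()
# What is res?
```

Step-by-step execution trace:
1. `f()` enters try: `return 18` sets pending return value 18.
2. Before returning, `finally: pass` runs (no effect).
3. f() returns 18 → res = 18.
Result: 18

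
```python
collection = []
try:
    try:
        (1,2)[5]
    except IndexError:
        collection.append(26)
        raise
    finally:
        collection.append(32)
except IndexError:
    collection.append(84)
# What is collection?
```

Step-by-step execution trace:
1. Inner try: `(1,2)[5]` raises IndexError.
2. Inner `except IndexError` matches → `collection.append(26)` → collection = [26].
3. bare `raise` re-raises IndexError.
4. Inner `finally` runs during unwinding: `collection.append(32)` → collection = [26, 32].
5. Outer `except IndexError` matches → `collection.append(84)` → collection = [26, 32, 84].
Result: [26, 32, 84]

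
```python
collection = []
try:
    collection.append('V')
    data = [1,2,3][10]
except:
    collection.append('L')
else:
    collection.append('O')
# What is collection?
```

Step-by-step execution trace:
1. try: `collection.append('V')` → collection = ['V'].
2. `data = [1,2,3][10]` raises IndexError.
3. bare `except` matches → `collection.append('L')` → collection = ['V', 'L'].
4. `else` is skipped (an exception was raised).
Result: ['V', 'L']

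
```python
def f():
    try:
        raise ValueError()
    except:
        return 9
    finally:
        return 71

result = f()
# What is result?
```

Step-by-step execution trace:
1. `f()` enters try: `raise ValueError()` raises ValueError.
2. bare `except` matches → `return 9` sets pending return value 9.
3. Before returning, `finally: return 71` runs and overrides the pending return.
4. f() returns 71 → result = 71.
Result: 71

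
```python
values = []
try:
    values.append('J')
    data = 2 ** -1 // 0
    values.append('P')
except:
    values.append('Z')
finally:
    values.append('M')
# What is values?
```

Step-by-step execution trace:
1. try: `values.append('J')` → values = ['J'].
2. `data = 2 ** -1 // 0` raises ZeroDivisionError; `values.append('P')` is not reached.
3. bare `except` matches → `values.append('Z')` → values = ['J', 'Z'].
4. finally always runs: `values.append('M')` → values = ['J', 'Z', 'M'].
Result: ['J', 'Z', 'M']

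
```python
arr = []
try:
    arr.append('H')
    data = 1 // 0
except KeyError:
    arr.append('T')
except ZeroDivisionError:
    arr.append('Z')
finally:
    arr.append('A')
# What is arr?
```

Step-by-step execution trace:
1. try: `arr.append('H')` → arr = ['H'].
2. `data = 1 // 0` raises ZeroDivisionError.
3. `except KeyError` does not match ZeroDivisionError; skipped.
4. `except ZeroDivisionError` matches → `arr.append('Z')` → arr = ['H', 'Z'].
5. finally always runs: `arr.append('A')` → arr = ['H', 'Z', 'A'].
Result: ['H', 'Z', 'A']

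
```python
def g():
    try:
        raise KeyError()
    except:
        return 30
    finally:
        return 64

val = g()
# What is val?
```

Step-by-step execution trace:
1. `g()` enters try: `raise KeyError()` raises KeyError.
2. bare `except` matches → `return 30` sets pending return value 30.
3. Before returning, `finally: return 64` runs and overrides the pending return.
4. g() returns 64 → val = 64.
Result: 64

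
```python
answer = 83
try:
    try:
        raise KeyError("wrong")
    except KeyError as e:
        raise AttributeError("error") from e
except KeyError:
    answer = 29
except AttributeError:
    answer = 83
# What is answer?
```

Step-by-step execution trace:
1. Inner try raises KeyError; inner `except KeyError as e` catches it.
2. `raise AttributeError(...) from e` raises AttributeError (KeyError is attached as __cause__, but only AttributeError is active).
3. Outer `except KeyError` does not match AttributeError; skipped.
4. Outer `except AttributeError` matches → answer = 83.
Result: 83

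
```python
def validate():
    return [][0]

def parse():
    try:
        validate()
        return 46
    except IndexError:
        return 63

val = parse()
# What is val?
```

Step-by-step execution trace:
1. `parse()` calls `validate()`.
2. `validate()` evaluates `[][0]`, which raises IndexError; it propagates to the caller.
3. `return 46` is not reached.
4. `except IndexError` in parse matches → returns 63.
5. val = 63.
Result: 63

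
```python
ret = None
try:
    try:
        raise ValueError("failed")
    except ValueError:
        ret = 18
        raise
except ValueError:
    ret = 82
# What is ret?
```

Step-by-step execution trace:
1. Inner try: `raise ValueError("failed")` raises ValueError.
2. Inner `except ValueError` matches → ret = 18.
3. bare `raise` re-raises the same ValueError.
4. Outer `except ValueError` matches → ret = 82.
Result: 82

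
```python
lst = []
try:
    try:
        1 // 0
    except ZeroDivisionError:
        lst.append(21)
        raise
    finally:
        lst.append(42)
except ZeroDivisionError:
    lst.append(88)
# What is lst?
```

Step-by-step execution trace:
1. Inner try: `1 // 0` raises ZeroDivisionError.
2. Inner `except ZeroDivisionError` matches → `lst.append(21)` → lst = [21].
3. bare `raise` re-raises ZeroDivisionError.
4. Inner `finally` runs during unwinding: `lst.append(42)` → lst = [21, 42].
5. Outer `except ZeroDivisionError` matches → `lst.append(88)` → lst = [21, 42, 88].
Result: [21, 42, 88]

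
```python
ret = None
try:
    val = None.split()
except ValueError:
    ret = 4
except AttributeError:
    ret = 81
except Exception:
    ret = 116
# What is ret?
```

Step-by-step execution trace:
1. `val = None.split()` raises AttributeError.
2. `except ValueError` does not match AttributeError; skipped.
3. `except AttributeError` matches → ret = 81.
4. Remaining except clauses are skipped.
Result: 81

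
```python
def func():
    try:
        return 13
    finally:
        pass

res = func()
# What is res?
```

Step-by-step execution trace:
1. `func()` enters try: `return 13` sets pending return value 13.
2. Before returning, `finally: pass` runs (no effect).
3. func() returns 13 → res = 13.
Result: 13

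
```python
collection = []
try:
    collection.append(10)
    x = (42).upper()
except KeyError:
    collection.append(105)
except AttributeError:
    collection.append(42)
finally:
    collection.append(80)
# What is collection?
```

Step-by-step execution trace:
1. try: `collection.append(10)` → collection = [10].
2. `x = (42).upper()` raises AttributeError.
3. `except KeyError` does not match AttributeError; skipped.
4. `except AttributeError` matches → `collection.append(42)` → collection = [10, 42].
5. finally always runs: `collection.append(80)` → collection = [10, 42, 80].
Result: [10, 42, 80]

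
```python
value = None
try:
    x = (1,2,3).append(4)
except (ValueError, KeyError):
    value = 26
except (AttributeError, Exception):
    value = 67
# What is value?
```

Step-by-step execution trace:
1. `x = (1,2,3).append(4)` raises AttributeError.
2. `except (ValueError, KeyError)` does not match AttributeError; skipped.
3. `except (AttributeError, Exception)` matches (AttributeError is in the tuple) → value = 67.
Result: 67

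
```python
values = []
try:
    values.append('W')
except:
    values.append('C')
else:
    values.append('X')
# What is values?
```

Step-by-step execution trace:
1. try: `values.append('W')` → values = ['W']. No exception raised.
2. `except` is skipped.
3. `else` runs (try completed without exception): `values.append('X')` → values = ['W', 'X'].
Result: ['W', 'X']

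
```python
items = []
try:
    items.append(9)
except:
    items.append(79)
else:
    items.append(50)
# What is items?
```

Step-by-step execution trace:
1. try: `items.append(9)` → items = [9]. No exception raised.
2. `except` is skipped.
3. `else` runs (try completed without exception): `items.append(50)` → items = [9, 50].
Result: [9, 50]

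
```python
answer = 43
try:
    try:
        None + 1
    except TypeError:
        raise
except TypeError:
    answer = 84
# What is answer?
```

Step-by-step execution trace:
1. Inner try: `None + 1` raises TypeError.
2. Inner `except TypeError` matches; bare `raise` re-raises the same TypeError.
3. Outer `except TypeError` matches → answer = 84.
Result: 84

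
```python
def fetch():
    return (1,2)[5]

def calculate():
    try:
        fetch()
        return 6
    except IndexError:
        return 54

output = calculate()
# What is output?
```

Step-by-step execution trace:
1. `calculate()` calls `fetch()`.
2. `fetch()` evaluates `(1,2)[5]`, which raises IndexError; it propagates to the caller.
3. `return 6` is not reached.
4. `except IndexError` in calculate matches → returns 54.
5. output = 54.
Result: 54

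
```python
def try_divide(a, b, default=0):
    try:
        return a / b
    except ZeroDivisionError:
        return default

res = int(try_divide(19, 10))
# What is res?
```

Step-by-step execution trace:
1. `try_divide(19, 10)` enters try: `return 19 / 10` → returns 1.9. No exception raised.
2. `except ZeroDivisionError` is skipped.
3. `int(1.9)` → 1 → res = 1.
Result: 1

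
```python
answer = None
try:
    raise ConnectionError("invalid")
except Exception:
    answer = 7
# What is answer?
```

Step-by-step execution trace:
1. `raise ConnectionError(...)` raises ConnectionError.
2. `except Exception` matches (ConnectionError is a subclass of Exception) → answer = 7.
Result: 7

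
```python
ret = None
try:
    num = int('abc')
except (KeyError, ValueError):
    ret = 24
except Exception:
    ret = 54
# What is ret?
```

Step-by-step execution trace:
1. `num = int('abc')` raises ValueError.
2. `except (KeyError, ValueError)` matches (ValueError is in the tuple) → ret = 24.
3. `except Exception` is not reached.
Result: 24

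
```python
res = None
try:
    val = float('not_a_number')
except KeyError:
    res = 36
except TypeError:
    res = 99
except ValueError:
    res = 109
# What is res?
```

Step-by-step execution trace:
1. `val = float('not_a_number')` raises ValueError.
2. `except KeyError` does not match ValueError; skipped.
3. `except TypeError` does not match ValueError; skipped.
4. `except ValueError` matches → res = 109.
Result: 109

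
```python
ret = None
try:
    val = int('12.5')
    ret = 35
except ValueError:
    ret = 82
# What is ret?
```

Step-by-step execution trace:
1. `val = int('12.5')` raises ValueError.
2. `ret = 35` is not reached.
3. `except ValueError` matches → ret = 82.
Result: 82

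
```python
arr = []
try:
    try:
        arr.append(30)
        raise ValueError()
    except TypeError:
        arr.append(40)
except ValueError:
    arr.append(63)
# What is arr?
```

Step-by-step execution trace:
1. Inner try: `arr.append(30)` → arr = [30].
2. `raise ValueError()` raises ValueError.
3. Inner `except TypeError` does not match ValueError; exception propagates to outer try.
4. Outer `except ValueError` matches → `arr.append(63)` → arr = [30, 63].
Result: [30, 63]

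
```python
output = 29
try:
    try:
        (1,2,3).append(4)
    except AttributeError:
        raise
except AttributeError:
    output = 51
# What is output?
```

Step-by-step execution trace:
1. Inner try: `(1,2,3).append(4)` raises AttributeError.
2. Inner `except AttributeError` matches; bare `raise` re-raises the same AttributeError.
3. Outer `except AttributeError` matches → output = 51.
Result: 51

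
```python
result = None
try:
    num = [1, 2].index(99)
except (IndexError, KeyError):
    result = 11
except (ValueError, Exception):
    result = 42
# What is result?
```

Step-by-step execution trace:
1. `num = [1, 2].index(99)` raises ValueError.
2. `except (IndexError, KeyError)` does not match ValueError; skipped.
3. `except (ValueError, Exception)` matches (ValueError is in the tuple) → result = 42.
Result: 42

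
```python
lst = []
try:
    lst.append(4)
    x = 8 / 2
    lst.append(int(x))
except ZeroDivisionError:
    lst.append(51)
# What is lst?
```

Step-by-step execution trace:
1. try: `lst.append(4)` → lst = [4].
2. `x = 8 / 2` → x = 4.0. No exception raised.
3. `lst.append(int(x))` → lst = [4, 4].
4. `except ZeroDivisionError` is skipped (no exception was raised).
Result: [4, 4]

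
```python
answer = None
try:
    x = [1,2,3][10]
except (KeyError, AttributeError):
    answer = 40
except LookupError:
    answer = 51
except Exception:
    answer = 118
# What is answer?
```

Step-by-step execution trace:
1. `x = [1,2,3][10]` raises IndexError.
2. `except (KeyError, AttributeError)` does not match IndexError; skipped.
3. `except LookupError` matches (IndexError is a subclass of LookupError) → answer = 51.
4. `except Exception` is not reached.
Result: 51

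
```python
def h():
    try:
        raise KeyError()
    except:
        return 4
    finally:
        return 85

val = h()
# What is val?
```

Step-by-step execution trace:
1. `h()` enters try: `raise KeyError()` raises KeyError.
2. bare `except` matches → `return 4` sets pending return value 4.
3. Before returning, `finally: return 85` runs and overrides the pending return.
4. h() returns 85 → val = 85.
Result: 85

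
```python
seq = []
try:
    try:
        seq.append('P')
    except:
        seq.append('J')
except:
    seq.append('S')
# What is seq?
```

Step-by-step execution trace:
1. Inner try: `seq.append('P')` → seq = ['P']. No exception raised.
2. Inner `except` is skipped.
3. Inner try completes normally; outer `except` is skipped.
Result: ['P']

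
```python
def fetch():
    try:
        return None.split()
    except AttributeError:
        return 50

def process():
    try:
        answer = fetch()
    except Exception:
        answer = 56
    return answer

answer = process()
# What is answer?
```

Step-by-step execution trace:
1. `process()` calls `fetch()`.
2. In fetch: `None.split()` raises AttributeError; `except AttributeError` catches it → returns 50.
3. In process: `answer = fetch()` → answer = 50. No exception reaches process.
4. `except Exception` is skipped; process returns 50.
5. answer = 50.
Result: 50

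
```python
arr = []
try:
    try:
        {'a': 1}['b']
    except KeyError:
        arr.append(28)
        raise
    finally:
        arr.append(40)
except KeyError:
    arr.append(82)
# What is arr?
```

Step-by-step execution trace:
1. Inner try: `{'a': 1}['b']` raises KeyError.
2. Inner `except KeyError` matches → `arr.append(28)` → arr = [28].
3. bare `raise` re-raises KeyError.
4. Inner `finally` runs during unwinding: `arr.append(40)` → arr = [28, 40].
5. Outer `except KeyError` matches → `arr.append(82)` → arr = [28, 40, 82].
Result: [28, 40, 82]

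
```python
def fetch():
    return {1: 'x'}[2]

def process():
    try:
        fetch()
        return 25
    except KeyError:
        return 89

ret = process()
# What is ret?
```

Step-by-step execution trace:
1. `process()` calls `fetch()`.
2. `fetch()` evaluates `{1: 'x'}[2]`, which raises KeyError; it propagates to the caller.
3. `return 25` is not reached.
4. `except KeyError` in process matches → returns 89.
5. ret = 89.
Result: 89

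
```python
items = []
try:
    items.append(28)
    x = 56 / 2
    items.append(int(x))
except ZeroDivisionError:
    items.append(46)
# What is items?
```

Step-by-step execution trace:
1. try: `items.append(28)` → items = [28].
2. `x = 56 / 2` → x = 28.0. No exception raised.
3. `items.append(int(x))` → items = [28, 28].
4. `except ZeroDivisionError` is skipped (no exception was raised).
Result: [28, 28]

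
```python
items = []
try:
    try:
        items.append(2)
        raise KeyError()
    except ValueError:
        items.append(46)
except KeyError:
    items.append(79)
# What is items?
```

Step-by-step execution trace:
1. Inner try: `items.append(2)` → items = [2].
2. `raise KeyError()` raises KeyError.
3. Inner `except ValueError` does not match KeyError; exception propagates to outer try.
4. Outer `except KeyError` matches → `items.append(79)` → items = [2, 79].
Result: [2, 79]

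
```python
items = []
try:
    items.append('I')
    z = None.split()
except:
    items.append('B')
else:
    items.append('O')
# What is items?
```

Step-by-step execution trace:
1. try: `items.append('I')` → items = ['I'].
2. `z = None.split()` raises AttributeError.
3. bare `except` matches → `items.append('B')` → items = ['I', 'B'].
4. `else` is skipped (an exception was raised).
Result: ['I', 'B']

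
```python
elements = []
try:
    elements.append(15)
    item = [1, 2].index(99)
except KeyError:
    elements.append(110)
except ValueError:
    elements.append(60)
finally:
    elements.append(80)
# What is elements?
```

Step-by-step execution trace:
1. try: `elements.append(15)` → elements = [15].
2. `item = [1, 2].index(99)` raises ValueError.
3. `except KeyError` does not match ValueError; skipped.
4. `except ValueError` matches → `elements.append(60)` → elements = [15, 60].
5. finally always runs: `elements.append(80)` → elements = [15, 60, 80].
Result: [15, 60, 80]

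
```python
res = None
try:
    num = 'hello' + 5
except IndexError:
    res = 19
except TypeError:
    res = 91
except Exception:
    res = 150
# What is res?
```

Step-by-step execution trace:
1. `num = 'hello' + 5` raises TypeError.
2. `except IndexError` does not match TypeError; skipped.
3. `except TypeError` matches → res = 91.
4. Remaining except clauses are skipped.
Result: 91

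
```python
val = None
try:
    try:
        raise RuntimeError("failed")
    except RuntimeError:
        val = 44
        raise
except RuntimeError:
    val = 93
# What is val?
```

Step-by-step execution trace:
1. Inner try: `raise RuntimeError("failed")` raises RuntimeError.
2. Inner `except RuntimeError` matches → val = 44.
3. bare `raise` re-raises the same RuntimeError.
4. Outer `except RuntimeError` matches → val = 93.
Result: 93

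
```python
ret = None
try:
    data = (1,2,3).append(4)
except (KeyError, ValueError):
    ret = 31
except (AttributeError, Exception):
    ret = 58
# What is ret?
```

Step-by-step execution trace:
1. `data = (1,2,3).append(4)` raises AttributeError.
2. `except (KeyError, ValueError)` does not match AttributeError; skipped.
3. `except (AttributeError, Exception)` matches (AttributeError is in the tuple) → ret = 58.
Result: 58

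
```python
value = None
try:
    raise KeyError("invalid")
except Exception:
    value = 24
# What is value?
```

Step-by-step execution trace:
1. `raise KeyError(...)` raises KeyError.
2. `except Exception` matches (KeyError is a subclass of Exception) → value = 24.
Result: 24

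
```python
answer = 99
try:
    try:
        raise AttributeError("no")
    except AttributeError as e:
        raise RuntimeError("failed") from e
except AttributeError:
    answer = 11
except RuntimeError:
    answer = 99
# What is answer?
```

Step-by-step execution trace:
1. Inner try raises AttributeError; inner `except AttributeError as e` catches it.
2. `raise RuntimeError(...) from e` raises RuntimeError (AttributeError is attached as __cause__, but only RuntimeError is active).
3. Outer `except AttributeError` does not match RuntimeError; skipped.
4. Outer `except RuntimeError` matches → answer = 99.
Result: 99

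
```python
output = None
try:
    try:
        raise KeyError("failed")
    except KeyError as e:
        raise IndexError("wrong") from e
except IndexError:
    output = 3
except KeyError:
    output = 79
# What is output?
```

Step-by-step execution trace:
1. Inner try raises KeyError; inner `except KeyError as e` catches it.
2. `raise IndexError(...) from e` raises IndexError (KeyError is attached as __cause__, but only IndexError is active).
3. Outer `except IndexError` matches → output = 3.
4. `except KeyError` is not reached.
Result: 3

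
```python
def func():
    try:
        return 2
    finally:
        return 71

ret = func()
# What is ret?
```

Step-by-step execution trace:
1. `func()` enters try: `return 2` sets pending return value 2.
2. Before returning, `finally: return 71` runs and overrides the pending return.
3. func() returns 71 → ret = 71.
Result: 71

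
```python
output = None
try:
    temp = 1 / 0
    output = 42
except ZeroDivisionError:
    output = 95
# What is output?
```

Step-by-step execution trace:
1. `temp = 1 / 0` raises ZeroDivisionError.
2. `output = 42` is not reached.
3. `except ZeroDivisionError` matches → output = 95.
Result: 95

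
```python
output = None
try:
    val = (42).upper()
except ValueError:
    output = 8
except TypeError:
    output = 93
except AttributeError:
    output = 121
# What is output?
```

Step-by-step execution trace:
1. `val = (42).upper()` raises AttributeError.
2. `except ValueError` does not match AttributeError; skipped.
3. `except TypeError` does not match AttributeError; skipped.
4. `except AttributeError` matches → output = 121.
Result: 121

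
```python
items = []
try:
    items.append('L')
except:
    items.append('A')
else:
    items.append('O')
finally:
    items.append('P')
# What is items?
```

Step-by-step execution trace:
1. try: `items.append('L')` → items = ['L']. No exception raised.
2. `except` is skipped.
3. `else` runs: `items.append('O')` → items = ['L', 'O'].
4. `finally` always runs: `items.append('P')` → items = ['L', 'O', 'P'].
Result: ['L', 'O', 'P']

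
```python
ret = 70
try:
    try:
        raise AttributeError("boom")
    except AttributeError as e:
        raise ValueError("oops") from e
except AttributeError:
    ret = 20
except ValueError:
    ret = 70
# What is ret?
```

Step-by-step execution trace:
1. Inner try raises AttributeError; inner `except AttributeError as e` catches it.
2. `raise ValueError(...) from e` raises ValueError (AttributeError is attached as __cause__, but only ValueError is active).
3. Outer `except AttributeError` does not match ValueError; skipped.
4. Outer `except ValueError` matches → ret = 70.
Result: 70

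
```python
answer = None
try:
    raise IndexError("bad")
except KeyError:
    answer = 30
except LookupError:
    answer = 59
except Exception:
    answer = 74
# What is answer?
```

Step-by-step execution trace:
1. `raise IndexError(...)` raises IndexError.
2. `except KeyError` does not match (IndexError is not a subclass of KeyError); skipped.
3. `except LookupError` matches (IndexError is a subclass of LookupError) → answer = 59.
4. `except Exception` is not reached.
Result: 59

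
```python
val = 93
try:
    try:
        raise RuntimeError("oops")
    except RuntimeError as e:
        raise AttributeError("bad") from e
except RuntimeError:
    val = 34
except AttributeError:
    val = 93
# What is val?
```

Step-by-step execution trace:
1. Inner try raises RuntimeError; inner `except RuntimeError as e` catches it.
2. `raise AttributeError(...) from e` raises AttributeError (RuntimeError is attached as __cause__, but only AttributeError is active).
3. Outer `except RuntimeError` does not match AttributeError; skipped.
4. Outer `except AttributeError` matches → val = 93.
Result: 93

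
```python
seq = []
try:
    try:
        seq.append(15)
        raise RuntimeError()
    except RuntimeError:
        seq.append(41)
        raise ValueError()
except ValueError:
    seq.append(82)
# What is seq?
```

Step-by-step execution trace:
1. Inner try: `seq.append(15)` → seq = [15].
2. `raise RuntimeError()` raises RuntimeError.
3. Inner `except RuntimeError` matches → `seq.append(41)` → seq = [15, 41].
4. `raise ValueError()` raises ValueError; propagates to outer try.
5. Outer `except ValueError` matches → `seq.append(82)` → seq = [15, 41, 82].
Result: [15, 41, 82]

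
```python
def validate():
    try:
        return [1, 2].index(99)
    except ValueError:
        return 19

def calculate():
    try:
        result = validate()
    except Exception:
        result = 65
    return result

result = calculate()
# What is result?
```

Step-by-step execution trace:
1. `calculate()` calls `validate()`.
2. In validate: `[1, 2].index(99)` raises ValueError; `except ValueError` catches it → returns 19.
3. In calculate: `result = validate()` → result = 19. No exception reaches calculate.
4. `except Exception` is skipped; calculate returns 19.
5. result = 19.
Result: 19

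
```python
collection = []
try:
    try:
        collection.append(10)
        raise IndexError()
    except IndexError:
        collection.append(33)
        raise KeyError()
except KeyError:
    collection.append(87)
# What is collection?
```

Step-by-step execution trace:
1. Inner try: `collection.append(10)` → collection = [10].
2. `raise IndexError()` raises IndexError.
3. Inner `except IndexError` matches → `collection.append(33)` → collection = [10, 33].
4. `raise KeyError()` raises KeyError; propagates to outer try.
5. Outer `except KeyError` matches → `collection.append(87)` → collection = [10, 33, 87].
Result: [10, 33, 87]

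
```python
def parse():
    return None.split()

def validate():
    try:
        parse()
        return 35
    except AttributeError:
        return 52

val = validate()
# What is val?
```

Step-by-step execution trace:
1. `validate()` calls `parse()`.
2. `parse()` evaluates `None.split()`, which raises AttributeError; it propagates to the caller.
3. `return 35` is not reached.
4. `except AttributeError` in validate matches → returns 52.
5. val = 52.
Result: 52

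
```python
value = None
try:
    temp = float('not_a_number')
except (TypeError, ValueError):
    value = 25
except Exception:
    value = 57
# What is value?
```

Step-by-step execution trace:
1. `temp = float('not_a_number')` raises ValueError.
2. `except (TypeError, ValueError)` matches (ValueError is in the tuple) → value = 25.
3. `except Exception` is not reached.
Result: 25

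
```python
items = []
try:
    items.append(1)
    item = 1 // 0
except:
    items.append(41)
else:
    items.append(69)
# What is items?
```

Step-by-step execution trace:
1. try: `items.append(1)` → items = [1].
2. `item = 1 // 0` raises ZeroDivisionError.
3. bare `except` matches → `items.append(41)` → items = [1, 41].
4. `else` is skipped (an exception was raised).
Result: [1, 41]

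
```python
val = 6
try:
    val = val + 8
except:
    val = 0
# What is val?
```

Step-by-step execution trace:
1. val starts at 6.
2. try: `val = val + 8` → val = 14. No exception raised.
3. `except` is skipped.
Result: 14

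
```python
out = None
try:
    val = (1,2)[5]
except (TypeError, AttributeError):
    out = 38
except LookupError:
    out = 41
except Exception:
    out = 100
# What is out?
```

Step-by-step execution trace:
1. `val = (1,2)[5]` raises IndexError.
2. `except (TypeError, AttributeError)` does not match IndexError; skipped.
3. `except LookupError` matches (IndexError is a subclass of LookupError) → out = 41.
4. `except Exception` is not reached.
Result: 41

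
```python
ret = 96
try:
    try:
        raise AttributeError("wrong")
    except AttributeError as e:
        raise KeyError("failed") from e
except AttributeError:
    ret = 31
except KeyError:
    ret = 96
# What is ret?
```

Step-by-step execution trace:
1. Inner try raises AttributeError; inner `except AttributeError as e` catches it.
2. `raise KeyError(...) from e` raises KeyError (AttributeError is attached as __cause__, but only KeyError is active).
3. Outer `except AttributeError` does not match KeyError; skipped.
4. Outer `except KeyError` matches → ret = 96.
Result: 96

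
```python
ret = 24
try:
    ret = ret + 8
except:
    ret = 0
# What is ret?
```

Step-by-step execution trace:
1. ret starts at 24.
2. try: `ret = ret + 8` → ret = 32. No exception raised.
3. `except` is skipped.
Result: 32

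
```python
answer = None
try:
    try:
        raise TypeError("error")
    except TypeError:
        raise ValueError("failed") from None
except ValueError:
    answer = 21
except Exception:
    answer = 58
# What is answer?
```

Step-by-step execution trace:
1. Inner try raises TypeError; inner `except TypeError` catches it.
2. `raise ValueError(...) from None` raises ValueError (from None suppresses __context__, but the active exception is still ValueError).
3. Outer `except ValueError` matches → answer = 21.
4. `except Exception` is not reached.
Result: 21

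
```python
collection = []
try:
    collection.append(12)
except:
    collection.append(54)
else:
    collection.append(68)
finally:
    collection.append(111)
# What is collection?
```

Step-by-step execution trace:
1. try: `collection.append(12)` → collection = [12]. No exception raised.
2. `except` is skipped.
3. `else` runs: `collection.append(68)` → collection = [12, 68].
4. `finally` always runs: `collection.append(111)` → collection = [12, 68, 111].
Result: [12, 68, 111]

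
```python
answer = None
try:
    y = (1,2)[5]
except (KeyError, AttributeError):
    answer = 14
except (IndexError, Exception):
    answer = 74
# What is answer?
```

Step-by-step execution trace:
1. `y = (1,2)[5]` raises IndexError.
2. `except (KeyError, AttributeError)` does not match IndexError; skipped.
3. `except (IndexError, Exception)` matches (IndexError is in the tuple) → answer = 74.
Result: 74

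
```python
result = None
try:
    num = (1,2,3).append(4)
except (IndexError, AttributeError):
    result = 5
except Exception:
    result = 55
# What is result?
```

Step-by-step execution trace:
1. `num = (1,2,3).append(4)` raises AttributeError.
2. `except (IndexError, AttributeError)` matches (AttributeError is in the tuple) → result = 5.
3. `except Exception` is not reached.
Result: 5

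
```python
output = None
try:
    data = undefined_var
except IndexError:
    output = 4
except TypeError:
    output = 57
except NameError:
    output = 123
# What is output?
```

Step-by-step execution trace:
1. `data = undefined_var` raises NameError.
2. `except IndexError` does not match NameError; skipped.
3. `except TypeError` does not match NameError; skipped.
4. `except NameError` matches → output = 123.
Result: 123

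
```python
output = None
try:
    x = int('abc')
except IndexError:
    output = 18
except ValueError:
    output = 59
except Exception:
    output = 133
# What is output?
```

Step-by-step execution trace:
1. `x = int('abc')` raises ValueError.
2. `except IndexError` does not match ValueError; skipped.
3. `except ValueError` matches → output = 59.
4. Remaining except clauses are skipped.
Result: 59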